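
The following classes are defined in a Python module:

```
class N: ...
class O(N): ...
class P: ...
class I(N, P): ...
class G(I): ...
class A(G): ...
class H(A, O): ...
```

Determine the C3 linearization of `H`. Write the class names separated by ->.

H -> A -> G -> I -> O -> N -> P -> object

L[H] = H + merge(L[A], L[O], [A O])
  take A:  [A G I N P object] + [O N object] + [A O]
  take G:  [G I N P object] + [O N object] + [O]
  take I:  [I N P object] + [O N object] + [O]
  take O:  [N P object] + [O N object] + [O]
  take N:  [N P object] + [N object]
  take P:  [P object] + [object]
  take object:  [object] + [object]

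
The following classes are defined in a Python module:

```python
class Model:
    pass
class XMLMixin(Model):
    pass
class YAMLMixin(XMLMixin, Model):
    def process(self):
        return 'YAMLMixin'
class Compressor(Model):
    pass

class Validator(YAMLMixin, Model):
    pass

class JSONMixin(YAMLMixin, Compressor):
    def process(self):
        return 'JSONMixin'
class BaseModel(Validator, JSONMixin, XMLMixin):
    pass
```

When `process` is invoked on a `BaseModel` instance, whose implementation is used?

JSONMixin

L[BaseModel] = BaseModel + merge(L[Validator], L[JSONMixin], L[XMLMixin], [Validator JSONMixin XMLMixin])
  take Validator:  [Validator YAMLMixin XMLMixin Model object] + [JSONMixin YAMLMixin XMLMixin Compressor Model object] + [XMLMixin Model object] + [Validator JSONMixin XMLMixin]
  take JSONMixin:  [YAMLMixin XMLMixin Model object] + [JSONMixin YAMLMixin XMLMixin Compressor Model object] + [XMLMixin Model object] + [JSONMixin XMLMixin]
  take YAMLMixin:  [YAMLMixin XMLMixin Model object] + [YAMLMixin XMLMixin Compressor Model object] + [XMLMixin Model object] + [XMLMixin]
  take XMLMixin:  [XMLMixin Model object] + [XMLMixin Compressor Model object] + [XMLMixin Model object] + [XMLMixin]
  take Compressor:  [Model object] + [Compressor Model object] + [Model object]
  take Model:  [Model object] + [Model object] + [Model object]
  take object:  [object] + [object] + [object]
MRO: BaseModel Validator JSONMixin YAMLMixin XMLMixin Compressor Model object
process is defined in: JSONMixin, YAMLMixin. First along the MRO is JSONMixin.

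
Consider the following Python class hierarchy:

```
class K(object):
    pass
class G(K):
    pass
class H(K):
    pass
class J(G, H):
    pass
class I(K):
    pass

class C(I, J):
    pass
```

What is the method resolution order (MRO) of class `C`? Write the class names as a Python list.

L[C] = C + merge(L[I], L[J], [I J])
  take I:  [I K object] + [J G H K object] + [I J]
  take J:  [K object] + [J G H K object] + [J]
  take G:  [K object] + [G H K object]
  take H:  [K object] + [H K object]
  take K:  [K object] + [K object]
  take object:  [object] + [object]

[C, I, J, G, H, K, object]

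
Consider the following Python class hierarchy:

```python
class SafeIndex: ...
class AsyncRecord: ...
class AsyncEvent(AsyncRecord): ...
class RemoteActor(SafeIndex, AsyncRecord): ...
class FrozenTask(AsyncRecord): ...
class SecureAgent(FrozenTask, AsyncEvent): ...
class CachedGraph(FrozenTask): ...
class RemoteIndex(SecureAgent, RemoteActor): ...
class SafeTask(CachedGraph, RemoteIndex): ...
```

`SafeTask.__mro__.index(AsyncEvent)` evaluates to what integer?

5

L[SafeTask] = SafeTask + merge(L[CachedGraph], L[RemoteIndex], [CachedGraph RemoteIndex])
  take CachedGraph:  [CachedGraph FrozenTask AsyncRecord object] + [RemoteIndex SecureAgent FrozenTask AsyncEvent RemoteActor SafeIndex AsyncRecord object] + [CachedGraph RemoteIndex]
  take RemoteIndex:  [FrozenTask AsyncRecord object] + [RemoteIndex SecureAgent FrozenTask AsyncEvent RemoteActor SafeIndex AsyncRecord object] + [RemoteIndex]
  take SecureAgent:  [FrozenTask AsyncRecord object] + [SecureAgent FrozenTask AsyncEvent RemoteActor SafeIndex AsyncRecord object]
  take FrozenTask:  [FrozenTask AsyncRecord object] + [FrozenTask AsyncEvent RemoteActor SafeIndex AsyncRecord object]
  take AsyncEvent:  [AsyncRecord object] + [AsyncEvent RemoteActor SafeIndex AsyncRecord object]
  take RemoteActor:  [AsyncRecord object] + [RemoteActor SafeIndex AsyncRecord object]
  take SafeIndex:  [AsyncRecord object] + [SafeIndex AsyncRecord object]
  take AsyncRecord:  [AsyncRecord object] + [AsyncRecord object]
  take object:  [object] + [object]
MRO: SafeTask CachedGraph RemoteIndex SecureAgent FrozenTask AsyncEvent RemoteActor SafeIndex AsyncRecord object
AsyncEvent sits at index 5.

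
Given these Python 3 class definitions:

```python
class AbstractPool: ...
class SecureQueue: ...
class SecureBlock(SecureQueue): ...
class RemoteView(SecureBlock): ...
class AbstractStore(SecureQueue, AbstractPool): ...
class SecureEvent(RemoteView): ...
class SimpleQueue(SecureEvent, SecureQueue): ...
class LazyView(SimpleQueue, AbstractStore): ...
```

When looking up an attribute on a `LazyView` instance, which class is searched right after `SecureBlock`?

AbstractStore

L[LazyView] = LazyView + merge(L[SimpleQueue], L[AbstractStore], [SimpleQueue AbstractStore])
  take SimpleQueue:  [SimpleQueue SecureEvent RemoteView SecureBlock SecureQueue object] + [AbstractStore SecureQueue AbstractPool object] + [SimpleQueue AbstractStore]
  take SecureEvent:  [SecureEvent RemoteView SecureBlock SecureQueue object] + [AbstractStore SecureQueue AbstractPool object] + [AbstractStore]
  take RemoteView:  [RemoteView SecureBlock SecureQueue object] + [AbstractStore SecureQueue AbstractPool object] + [AbstractStore]
  take SecureBlock:  [SecureBlock SecureQueue object] + [AbstractStore SecureQueue AbstractPool object] + [AbstractStore]
  take AbstractStore:  [SecureQueue object] + [AbstractStore SecureQueue AbstractPool object] + [AbstractStore]
  take SecureQueue:  [SecureQueue object] + [SecureQueue AbstractPool object]
  take AbstractPool:  [object] + [AbstractPool object]
  take object:  [object] + [object]
MRO: LazyView SimpleQueue SecureEvent RemoteView SecureBlock AbstractStore SecureQueue AbstractPool object
SecureBlock is at position 4; next is AbstractStore.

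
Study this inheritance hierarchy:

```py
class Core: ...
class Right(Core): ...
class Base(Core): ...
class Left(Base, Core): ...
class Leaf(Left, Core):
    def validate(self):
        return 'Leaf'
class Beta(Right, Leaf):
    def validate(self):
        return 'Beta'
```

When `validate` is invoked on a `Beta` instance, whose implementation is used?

L[Beta] = Beta + merge(L[Right], L[Leaf], [Right Leaf])
  take Right:  [Right Core object] + [Leaf Left Base Core object] + [Right Leaf]
  take Leaf:  [Core object] + [Leaf Left Base Core object] + [Leaf]
  take Left:  [Core object] + [Left Base Core object]
  take Base:  [Core object] + [Base Core object]
  take Core:  [Core object] + [Core object]
  take object:  [object] + [object]
MRO: Beta Right Leaf Left Base Core object
validate is defined in: Beta, Leaf. First along the MRO is Beta.

Beta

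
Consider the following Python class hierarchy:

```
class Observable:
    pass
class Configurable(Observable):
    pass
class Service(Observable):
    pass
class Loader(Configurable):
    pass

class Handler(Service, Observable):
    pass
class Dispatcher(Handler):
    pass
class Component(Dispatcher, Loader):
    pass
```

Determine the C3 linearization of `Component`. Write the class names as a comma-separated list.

L[Component] = Component + merge(L[Dispatcher], L[Loader], [Dispatcher Loader])
  take Dispatcher:  [Dispatcher Handler Service Observable object] + [Loader Configurable Observable object] + [Dispatcher Loader]
  take Handler:  [Handler Service Observable object] + [Loader Configurable Observable object] + [Loader]
  take Service:  [Service Observable object] + [Loader Configurable Observable object] + [Loader]
  take Loader:  [Observable object] + [Loader Configurable Observable object] + [Loader]
  take Configurable:  [Observable object] + [Configurable Observable object]
  take Observable:  [Observable object] + [Observable object]
  take object:  [object] + [object]

Component, Dispatcher, Handler, Service, Loader, Configurable, Observable, object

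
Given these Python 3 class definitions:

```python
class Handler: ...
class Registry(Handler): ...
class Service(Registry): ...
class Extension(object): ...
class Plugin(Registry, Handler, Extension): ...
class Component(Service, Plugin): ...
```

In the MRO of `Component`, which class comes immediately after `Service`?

L[Component] = Component + merge(L[Service], L[Plugin], [Service Plugin])
  take Service:  [Service Registry Handler object] + [Plugin Registry Handler Extension object] + [Service Plugin]
  take Plugin:  [Registry Handler object] + [Plugin Registry Handler Extension object] + [Plugin]
  take Registry:  [Registry Handler object] + [Registry Handler Extension object]
  take Handler:  [Handler object] + [Handler Extension object]
  take Extension:  [object] + [Extension object]
  take object:  [object] + [object]
MRO: Component Service Plugin Registry Handler Extension object
Service is at position 1; next is Plugin.

Plugin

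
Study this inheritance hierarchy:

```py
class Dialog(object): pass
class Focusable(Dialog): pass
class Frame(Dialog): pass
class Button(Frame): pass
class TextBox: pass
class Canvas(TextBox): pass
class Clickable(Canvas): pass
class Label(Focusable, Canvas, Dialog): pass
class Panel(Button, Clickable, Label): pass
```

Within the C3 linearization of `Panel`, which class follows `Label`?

L[Panel] = Panel + merge(L[Button], L[Clickable], L[Label], [Button Clickable Label])
  take Button:  [Button Frame Dialog object] + [Clickable Canvas TextBox object] + [Label Focusable Canvas Dialog TextBox object] + [Button Clickable Label]
  take Frame:  [Frame Dialog object] + [Clickable Canvas TextBox object] + [Label Focusable Canvas Dialog TextBox object] + [Clickable Label]
  take Clickable:  [Dialog object] + [Clickable Canvas TextBox object] + [Label Focusable Canvas Dialog TextBox object] + [Clickable Label]
  take Label:  [Dialog object] + [Canvas TextBox object] + [Label Focusable Canvas Dialog TextBox object] + [Label]
  take Focusable:  [Dialog object] + [Canvas TextBox object] + [Focusable Canvas Dialog TextBox object]
  take Canvas:  [Dialog object] + [Canvas TextBox object] + [Canvas Dialog TextBox object]
  take Dialog:  [Dialog object] + [TextBox object] + [Dialog TextBox object]
  take TextBox:  [object] + [TextBox object] + [TextBox object]
  take object:  [object] + [object] + [object]
MRO: Panel Button Frame Clickable Label Focusable Canvas Dialog TextBox object
Label is at position 4; next is Focusable.

Focusable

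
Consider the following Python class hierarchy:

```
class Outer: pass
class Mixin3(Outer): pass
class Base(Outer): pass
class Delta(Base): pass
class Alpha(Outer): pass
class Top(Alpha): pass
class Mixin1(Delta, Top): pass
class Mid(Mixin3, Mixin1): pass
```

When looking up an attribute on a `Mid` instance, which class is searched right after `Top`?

L[Mid] = Mid + merge(L[Mixin3], L[Mixin1], [Mixin3 Mixin1])
  take Mixin3:  [Mixin3 Outer object] + [Mixin1 Delta Base Top Alpha Outer object] + [Mixin3 Mixin1]
  take Mixin1:  [Outer object] + [Mixin1 Delta Base Top Alpha Outer object] + [Mixin1]
  take Delta:  [Outer object] + [Delta Base Top Alpha Outer object]
  take Base:  [Outer object] + [Base Top Alpha Outer object]
  take Top:  [Outer object] + [Top Alpha Outer object]
  take Alpha:  [Outer object] + [Alpha Outer object]
  take Outer:  [Outer object] + [Outer object]
  take object:  [object] + [object]
MRO: Mid Mixin3 Mixin1 Delta Base Top Alpha Outer object
Top is at position 5; next is Alpha.

Alpha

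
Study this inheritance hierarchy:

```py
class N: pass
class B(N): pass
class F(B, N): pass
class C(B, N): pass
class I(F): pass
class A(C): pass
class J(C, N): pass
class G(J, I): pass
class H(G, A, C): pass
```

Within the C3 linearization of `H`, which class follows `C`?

L[H] = H + merge(L[G], L[A], L[C], [G A C])
  take G:  [G J C I F B N object] + [A C B N object] + [C B N object] + [G A C]
  take J:  [J C I F B N object] + [A C B N object] + [C B N object] + [A C]
  take A:  [C I F B N object] + [A C B N object] + [C B N object] + [A C]
  take C:  [C I F B N object] + [C B N object] + [C B N object] + [C]
  take I:  [I F B N object] + [B N object] + [B N object]
  take F:  [F B N object] + [B N object] + [B N object]
  take B:  [B N object] + [B N object] + [B N object]
  take N:  [N object] + [N object] + [N object]
  take object:  [object] + [object] + [object]
MRO: H G J A C I F B N object
C is at position 4; next is I.

I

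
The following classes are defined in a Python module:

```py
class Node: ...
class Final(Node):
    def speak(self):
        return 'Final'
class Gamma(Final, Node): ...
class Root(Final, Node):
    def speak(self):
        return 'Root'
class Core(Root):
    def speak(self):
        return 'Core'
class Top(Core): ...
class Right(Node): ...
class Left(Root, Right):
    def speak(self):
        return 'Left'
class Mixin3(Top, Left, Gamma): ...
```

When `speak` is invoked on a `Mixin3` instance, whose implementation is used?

L[Mixin3] = Mixin3 + merge(L[Top], L[Left], L[Gamma], [Top Left Gamma])
  take Top:  [Top Core Root Final Node object] + [Left Root Final Right Node object] + [Gamma Final Node object] + [Top Left Gamma]
  take Core:  [Core Root Final Node object] + [Left Root Final Right Node object] + [Gamma Final Node object] + [Left Gamma]
  take Left:  [Root Final Node object] + [Left Root Final Right Node object] + [Gamma Final Node object] + [Left Gamma]
  take Root:  [Root Final Node object] + [Root Final Right Node object] + [Gamma Final Node object] + [Gamma]
  take Gamma:  [Final Node object] + [Final Right Node object] + [Gamma Final Node object] + [Gamma]
  take Final:  [Final Node object] + [Final Right Node object] + [Final Node object]
  take Right:  [Node object] + [Right Node object] + [Node object]
  take Node:  [Node object] + [Node object] + [Node object]
  take object:  [object] + [object] + [object]
MRO: Mixin3 Top Core Left Root Gamma Final Right Node object
speak is defined in: Core, Final, Left, Root. First along the MRO is Core.

Core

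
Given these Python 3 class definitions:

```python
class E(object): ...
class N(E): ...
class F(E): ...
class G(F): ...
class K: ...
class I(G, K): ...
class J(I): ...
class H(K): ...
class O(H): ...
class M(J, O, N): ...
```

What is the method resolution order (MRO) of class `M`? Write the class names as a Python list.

[M, J, I, G, F, O, H, N, E, K, object]

L[M] = M + merge(L[J], L[O], L[N], [J O N])
  take J:  [J I G F E K object] + [O H K object] + [N E object] + [J O N]
  take I:  [I G F E K object] + [O H K object] + [N E object] + [O N]
  take G:  [G F E K object] + [O H K object] + [N E object] + [O N]
  take F:  [F E K object] + [O H K object] + [N E object] + [O N]
  take O:  [E K object] + [O H K object] + [N E object] + [O N]
  take H:  [E K object] + [H K object] + [N E object] + [N]
  take N:  [E K object] + [K object] + [N E object] + [N]
  take E:  [E K object] + [K object] + [E object]
  take K:  [K object] + [K object] + [object]
  take object:  [object] + [object] + [object]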